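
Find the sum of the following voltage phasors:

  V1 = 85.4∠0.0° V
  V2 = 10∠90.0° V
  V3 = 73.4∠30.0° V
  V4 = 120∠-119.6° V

Step 1 — Convert each phasor to rectangular form:
  V1 = 85.4·(cos(0.0°) + j·sin(0.0°)) = 85.4 V
  V2 = 10·(cos(90.0°) + j·sin(90.0°)) = 0 + j10 V
  V3 = 73.4·(cos(30.0°) + j·sin(30.0°)) = 63.57 + j36.7 V
  V4 = 120·(cos(-119.6°) + j·sin(-119.6°)) = -59.27 - j104.3 V
Step 2 — Sum components: V_total = 89.69 - j57.64 V.
Step 3 — Convert to polar: |V_total| = 106.6 V, ∠V_total = -32.7°.

V_total = 106.6∠-32.7° V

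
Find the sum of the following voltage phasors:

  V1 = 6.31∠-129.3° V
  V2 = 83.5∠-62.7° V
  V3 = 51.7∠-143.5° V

Step 1 — Convert each phasor to rectangular form:
  V1 = 6.31·(cos(-129.3°) + j·sin(-129.3°)) = -3.997 - j4.883 V
  V2 = 83.5·(cos(-62.7°) + j·sin(-62.7°)) = 38.3 - j74.2 V
  V3 = 51.7·(cos(-143.5°) + j·sin(-143.5°)) = -41.56 - j30.75 V
Step 2 — Sum components: V_total = -7.259 - j109.8 V.
Step 3 — Convert to polar: |V_total| = 110.1 V, ∠V_total = -93.8°.

V_total = 110.1∠-93.8° V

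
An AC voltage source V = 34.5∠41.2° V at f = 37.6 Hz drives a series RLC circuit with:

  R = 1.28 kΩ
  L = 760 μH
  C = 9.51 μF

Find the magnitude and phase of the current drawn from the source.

Step 1 — Angular frequency: ω = 2π·f = 2π·37.6 = 236.2 rad/s.
Step 2 — Component impedances:
  R: Z = R = 1280 Ω
  L: Z = jωL = j·236.2·0.00076 = 0 + j0.1795 Ω
  C: Z = 1/(jωC) = -j/(ω·C) = 0 - j445.1 Ω
Step 3 — Series combination: Z_total = R + L + C = 1280 - j444.9 Ω = 1355∠-19.2° Ω.
Step 4 — Source phasor: V = 34.5∠41.2° V = 25.96 + j22.72 V.
Step 5 — Ohm's law: I = V / Z_total = (25.96 + j22.72) / (1280 - j444.9) = 0.01259 + j0.02213 A.
Step 6 — Convert to polar: |I| = 0.02546 A, ∠I = 60.4°.

I = 0.02546∠60.4° A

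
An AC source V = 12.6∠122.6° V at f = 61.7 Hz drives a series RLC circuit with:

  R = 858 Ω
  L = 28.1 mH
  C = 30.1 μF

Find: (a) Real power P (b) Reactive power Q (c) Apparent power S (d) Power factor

Step 1 — Angular frequency: ω = 2π·f = 2π·61.7 = 387.7 rad/s.
Step 2 — Component impedances:
  R: Z = R = 858 Ω
  L: Z = jωL = j·387.7·0.0281 = 0 + j10.89 Ω
  C: Z = 1/(jωC) = -j/(ω·C) = 0 - j85.7 Ω
Step 3 — Series combination: Z_total = R + L + C = 858 - j74.8 Ω = 861.3∠-5.0° Ω.
Step 4 — Source phasor: V = 12.6∠122.6° V = -6.789 + j10.61 V.
Step 5 — Current: I = V / Z = -0.008923 + j0.01159 A = 0.01463∠127.6° A.
Step 6 — Complex power: S = V·I* = 0.1836 - j0.01601 VA.
Step 7 — Real power: P = Re(S) = 0.1836 W.
Step 8 — Reactive power: Q = Im(S) = -0.01601 VAR.
Step 9 — Apparent power: |S| = 0.1843 VA.
Step 10 — Power factor: PF = P/|S| = 0.9962 (leading).

(a) P = 0.1836 W  (b) Q = -0.01601 VAR  (c) S = 0.1843 VA  (d) PF = 0.9962 (leading)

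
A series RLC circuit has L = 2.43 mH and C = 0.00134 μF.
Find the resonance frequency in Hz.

Step 1 — Resonance condition Im(Z)=0 gives ω₀ = 1/√(LC).
Step 2 — ω₀ = 1/√(0.00243·1.34e-09) = 5.542e+05 rad/s.
Step 3 — f₀ = ω₀/(2π) = 8.82e+04 Hz.

f₀ = 8.82e+04 Hz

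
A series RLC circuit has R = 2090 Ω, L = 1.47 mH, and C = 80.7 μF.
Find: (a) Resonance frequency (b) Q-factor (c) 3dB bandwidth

Step 1 — Resonance: ω₀ = 1/√(LC) = 1/√(0.00147·8.07e-05) = 2903 rad/s.
Step 2 — f₀ = ω₀/(2π) = 462.1 Hz.
Step 3 — Series Q: Q = ω₀L/R = 2903·0.00147/2090 = 0.002042.
Step 4 — Bandwidth: Δω = ω₀/Q = 1.422e+06 rad/s; BW = Δω/(2π) = 2.263e+05 Hz.

(a) f₀ = 462.1 Hz  (b) Q = 0.002042  (c) BW = 2.263e+05 Hz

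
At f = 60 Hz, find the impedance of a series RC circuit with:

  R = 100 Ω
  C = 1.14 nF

Step 1 — Angular frequency: ω = 2π·f = 2π·60 = 377 rad/s.
Step 2 — Component impedances:
  R: Z = R = 100 Ω
  C: Z = 1/(jωC) = -j/(ω·C) = 0 - j2.327e+06 Ω
Step 3 — Series combination: Z_total = R + C = 100 - j2.327e+06 Ω = 2.327e+06∠-90.0° Ω.

Z = 100 - j2.327e+06 Ω = 2.327e+06∠-90.0° Ω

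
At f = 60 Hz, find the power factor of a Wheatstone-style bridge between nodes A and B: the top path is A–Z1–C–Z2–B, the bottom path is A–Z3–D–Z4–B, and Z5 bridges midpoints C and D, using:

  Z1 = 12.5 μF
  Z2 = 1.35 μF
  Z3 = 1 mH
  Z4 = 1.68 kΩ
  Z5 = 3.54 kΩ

Step 1 — Angular frequency: ω = 2π·f = 2π·60 = 377 rad/s.
Step 2 — Component impedances:
  Z1: Z = 1/(jωC) = -j/(ω·C) = 0 - j212.2 Ω
  Z2: Z = 1/(jωC) = -j/(ω·C) = 0 - j1965 Ω
  Z3: Z = jωL = j·377·0.001 = 0 + j0.377 Ω
  Z4: Z = R = 1680 Ω
  Z5: Z = R = 3540 Ω
Step 3 — Bridge requires nodal analysis (the Z5 bridge couples midpoints C and D, so the two paths cannot be reduced to a simple series/parallel combination). Setting node B to ground and injecting 1 A at node A, the 3-node admittance system at A, C, D solves to V_A = Z_AB = 1052 - j808 Ω = 1326∠-37.5° Ω.
Step 4 — Power factor: PF = cos(φ) = Re(Z)/|Z| = 1051.8/1326.3 = 0.793.
Step 5 — Type: Im(Z) = -808 ⇒ leading (phase φ = -37.5°).

PF = 0.793 (leading, φ = -37.5°)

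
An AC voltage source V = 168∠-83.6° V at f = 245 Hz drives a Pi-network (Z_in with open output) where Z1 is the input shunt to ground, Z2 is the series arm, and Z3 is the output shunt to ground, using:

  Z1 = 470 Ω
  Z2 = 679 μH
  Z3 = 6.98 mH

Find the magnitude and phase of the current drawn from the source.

Step 1 — Angular frequency: ω = 2π·f = 2π·245 = 1539 rad/s.
Step 2 — Component impedances:
  Z1: Z = R = 470 Ω
  Z2: Z = jωL = j·1539·0.000679 = 0 + j1.045 Ω
  Z3: Z = jωL = j·1539·0.00698 = 0 + j10.74 Ω
Step 3 — With open output, the series arm Z2 and the output shunt Z3 appear in series to ground: Z2 + Z3 = 0 + j11.79 Ω.
Step 4 — Parallel with input shunt Z1: Z_in = Z1 || (Z2 + Z3) = 0.2956 + j11.78 Ω = 11.79∠88.6° Ω.
Step 5 — Source phasor: V = 168∠-83.6° V = 18.73 - j167 V.
Step 6 — Ohm's law: I = V / Z_total = (18.73 - j167) / (0.2956 + j11.78) = -14.12 - j1.944 A.
Step 7 — Convert to polar: |I| = 14.25 A, ∠I = -172.2°.

I = 14.25∠-172.2° A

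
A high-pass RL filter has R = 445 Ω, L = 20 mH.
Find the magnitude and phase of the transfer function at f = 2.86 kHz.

Step 1 — Angular frequency: ω = 2π·2860 = 1.797e+04 rad/s.
Step 2 — Transfer function: H(jω) = jωL/(R + jωL).
Step 3 — Numerator jωL = j·359.4; denominator R + jωL = 445 + j359.4.
Step 4 — H = 0.3948 + j0.4888.
Step 5 — Magnitude: |H| = 0.6283 (-4.0 dB); phase: φ = 51.1°.

|H| = 0.6283 (-4.0 dB), φ = 51.1°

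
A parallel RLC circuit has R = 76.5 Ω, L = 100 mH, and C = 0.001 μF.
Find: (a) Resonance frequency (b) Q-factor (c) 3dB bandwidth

Step 1 — Resonance: ω₀ = 1/√(LC) = 1/√(0.1·1e-09) = 1e+05 rad/s.
Step 2 — f₀ = ω₀/(2π) = 1.592e+04 Hz.
Step 3 — Parallel Q: Q = R/(ω₀L) = 76.5/(1e+05·0.1) = 0.00765.
Step 4 — Bandwidth: Δω = ω₀/Q = 1.307e+07 rad/s; BW = Δω/(2π) = 2.08e+06 Hz.

(a) f₀ = 1.592e+04 Hz  (b) Q = 0.00765  (c) BW = 2.08e+06 Hz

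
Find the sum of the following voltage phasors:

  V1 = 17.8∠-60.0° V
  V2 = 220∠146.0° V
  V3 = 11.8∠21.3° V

Step 1 — Convert each phasor to rectangular form:
  V1 = 17.8·(cos(-60.0°) + j·sin(-60.0°)) = 8.9 - j15.42 V
  V2 = 220·(cos(146.0°) + j·sin(146.0°)) = -182.4 + j123 V
  V3 = 11.8·(cos(21.3°) + j·sin(21.3°)) = 10.99 + j4.286 V
Step 2 — Sum components: V_total = -162.5 + j111.9 V.
Step 3 — Convert to polar: |V_total| = 197.3 V, ∠V_total = 145.4°.

V_total = 197.3∠145.4° V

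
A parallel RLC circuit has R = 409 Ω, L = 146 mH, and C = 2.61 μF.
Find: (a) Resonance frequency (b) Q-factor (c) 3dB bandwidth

Step 1 — Resonance: ω₀ = 1/√(LC) = 1/√(0.146·2.61e-06) = 1620 rad/s.
Step 2 — f₀ = ω₀/(2π) = 257.8 Hz.
Step 3 — Parallel Q: Q = R/(ω₀L) = 409/(1620·0.146) = 1.729.
Step 4 — Bandwidth: Δω = ω₀/Q = 936.8 rad/s; BW = Δω/(2π) = 149.1 Hz.

(a) f₀ = 257.8 Hz  (b) Q = 1.729  (c) BW = 149.1 Hz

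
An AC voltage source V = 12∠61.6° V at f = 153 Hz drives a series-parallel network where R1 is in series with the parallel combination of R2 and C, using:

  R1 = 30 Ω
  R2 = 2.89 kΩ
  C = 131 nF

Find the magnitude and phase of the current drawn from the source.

Step 1 — Angular frequency: ω = 2π·f = 2π·153 = 961.3 rad/s.
Step 2 — Component impedances:
  R1: Z = R = 30 Ω
  R2: Z = R = 2890 Ω
  C: Z = 1/(jωC) = -j/(ω·C) = 0 - j7941 Ω
Step 3 — Parallel branch: R2 || C = 1/(1/R2 + 1/C) = 2552 - j928.8 Ω.
Step 4 — Series with R1: Z_total = R1 + (R2 || C) = 2582 - j928.8 Ω = 2744∠-19.8° Ω.
Step 5 — Source phasor: V = 12∠61.6° V = 5.707 + j10.56 V.
Step 6 — Ohm's law: I = V / Z_total = (5.707 + j10.56) / (2582 - j928.8) = 0.0006551 + j0.004324 A.
Step 7 — Convert to polar: |I| = 0.004373 A, ∠I = 81.4°.

I = 0.004373∠81.4° A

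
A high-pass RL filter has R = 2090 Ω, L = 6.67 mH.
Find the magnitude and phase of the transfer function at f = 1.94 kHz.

Step 1 — Angular frequency: ω = 2π·1940 = 1.219e+04 rad/s.
Step 2 — Transfer function: H(jω) = jωL/(R + jωL).
Step 3 — Numerator jωL = j·81.3; denominator R + jωL = 2090 + j81.3.
Step 4 — H = 0.001511 + j0.03884.
Step 5 — Magnitude: |H| = 0.03887 (-28.2 dB); phase: φ = 87.8°.

|H| = 0.03887 (-28.2 dB), φ = 87.8°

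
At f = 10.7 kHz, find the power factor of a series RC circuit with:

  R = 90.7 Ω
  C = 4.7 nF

Step 1 — Angular frequency: ω = 2π·f = 2π·1.07e+04 = 6.723e+04 rad/s.
Step 2 — Component impedances:
  R: Z = R = 90.7 Ω
  C: Z = 1/(jωC) = -j/(ω·C) = 0 - j3165 Ω
Step 3 — Series combination: Z_total = R + C = 90.7 - j3165 Ω = 3166∠-88.4° Ω.
Step 4 — Power factor: PF = cos(φ) = Re(Z)/|Z| = 90.7/3166 = 0.02865.
Step 5 — Type: Im(Z) = -3165 ⇒ leading (phase φ = -88.4°).

PF = 0.02865 (leading, φ = -88.4°)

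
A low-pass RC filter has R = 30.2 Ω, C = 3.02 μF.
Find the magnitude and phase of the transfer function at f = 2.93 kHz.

Step 1 — Angular frequency: ω = 2π·2930 = 1.841e+04 rad/s.
Step 2 — Transfer function: H(jω) = 1/(1 + jωRC).
Step 3 — Denominator: 1 + jωRC = 1 + j·1.841e+04·30.2·3.02e-06 = 1 + j1.679.
Step 4 — H = 0.2618 - j0.4396.
Step 5 — Magnitude: |H| = 0.5117 (-5.8 dB); phase: φ = -59.2°.

|H| = 0.5117 (-5.8 dB), φ = -59.2°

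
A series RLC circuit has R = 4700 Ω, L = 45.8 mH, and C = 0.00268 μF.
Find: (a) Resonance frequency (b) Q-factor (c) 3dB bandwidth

Step 1 — Resonance: ω₀ = 1/√(LC) = 1/√(0.0458·2.68e-09) = 9.026e+04 rad/s.
Step 2 — f₀ = ω₀/(2π) = 1.437e+04 Hz.
Step 3 — Series Q: Q = ω₀L/R = 9.026e+04·0.0458/4700 = 0.8796.
Step 4 — Bandwidth: Δω = ω₀/Q = 1.026e+05 rad/s; BW = Δω/(2π) = 1.633e+04 Hz.

(a) f₀ = 1.437e+04 Hz  (b) Q = 0.8796  (c) BW = 1.633e+04 Hz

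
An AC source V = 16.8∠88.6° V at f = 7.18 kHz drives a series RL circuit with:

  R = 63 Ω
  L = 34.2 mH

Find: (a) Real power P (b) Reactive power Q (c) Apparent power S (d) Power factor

Step 1 — Angular frequency: ω = 2π·f = 2π·7180 = 4.511e+04 rad/s.
Step 2 — Component impedances:
  R: Z = R = 63 Ω
  L: Z = jωL = j·4.511e+04·0.0342 = 0 + j1543 Ω
Step 3 — Series combination: Z_total = R + L = 63 + j1543 Ω = 1544∠87.7° Ω.
Step 4 — Source phasor: V = 16.8∠88.6° V = 0.4105 + j16.79 V.
Step 5 — Current: I = V / Z = 0.01088 + j0.0001782 A = 0.01088∠0.9° A.
Step 6 — Complex power: S = V·I* = 0.007457 + j0.1826 VA.
Step 7 — Real power: P = Re(S) = 0.007457 W.
Step 8 — Reactive power: Q = Im(S) = 0.1826 VAR.
Step 9 — Apparent power: |S| = 0.1828 VA.
Step 10 — Power factor: PF = P/|S| = 0.0408 (lagging).

(a) P = 0.007457 W  (b) Q = 0.1826 VAR  (c) S = 0.1828 VA  (d) PF = 0.0408 (lagging)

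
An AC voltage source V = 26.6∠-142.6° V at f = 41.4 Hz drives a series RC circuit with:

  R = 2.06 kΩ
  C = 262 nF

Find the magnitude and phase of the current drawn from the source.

Step 1 — Angular frequency: ω = 2π·f = 2π·41.4 = 260.1 rad/s.
Step 2 — Component impedances:
  R: Z = R = 2060 Ω
  C: Z = 1/(jωC) = -j/(ω·C) = 0 - j1.467e+04 Ω
Step 3 — Series combination: Z_total = R + C = 2060 - j1.467e+04 Ω = 1.482e+04∠-82.0° Ω.
Step 4 — Source phasor: V = 26.6∠-142.6° V = -21.13 - j16.16 V.
Step 5 — Ohm's law: I = V / Z_total = (-21.13 - j16.16) / (2060 - j1.467e+04) = 0.0008815 - j0.001564 A.
Step 6 — Convert to polar: |I| = 0.001795 A, ∠I = -60.6°.

I = 0.001795∠-60.6° A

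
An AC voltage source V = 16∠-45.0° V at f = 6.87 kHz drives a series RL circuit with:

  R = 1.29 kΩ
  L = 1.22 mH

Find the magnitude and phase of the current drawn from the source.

Step 1 — Angular frequency: ω = 2π·f = 2π·6870 = 4.317e+04 rad/s.
Step 2 — Component impedances:
  R: Z = R = 1290 Ω
  L: Z = jωL = j·4.317e+04·0.00122 = 0 + j52.66 Ω
Step 3 — Series combination: Z_total = R + L = 1290 + j52.66 Ω = 1291∠2.3° Ω.
Step 4 — Source phasor: V = 16∠-45.0° V = 11.31 - j11.31 V.
Step 5 — Ohm's law: I = V / Z_total = (11.31 - j11.31) / (1290 + j52.66) = 0.008398 - j0.009113 A.
Step 6 — Convert to polar: |I| = 0.01239 A, ∠I = -47.3°.

I = 0.01239∠-47.3° A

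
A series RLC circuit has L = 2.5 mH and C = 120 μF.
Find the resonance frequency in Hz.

Step 1 — Resonance condition Im(Z)=0 gives ω₀ = 1/√(LC).
Step 2 — ω₀ = 1/√(0.0025·0.00012) = 1826 rad/s.
Step 3 — f₀ = ω₀/(2π) = 290.6 Hz.

f₀ = 290.6 Hz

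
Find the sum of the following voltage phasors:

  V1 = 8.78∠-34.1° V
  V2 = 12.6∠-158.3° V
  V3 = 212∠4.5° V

Step 1 — Convert each phasor to rectangular form:
  V1 = 8.78·(cos(-34.1°) + j·sin(-34.1°)) = 7.27 - j4.922 V
  V2 = 12.6·(cos(-158.3°) + j·sin(-158.3°)) = -11.71 - j4.659 V
  V3 = 212·(cos(4.5°) + j·sin(4.5°)) = 211.3 + j16.63 V
Step 2 — Sum components: V_total = 206.9 + j7.052 V.
Step 3 — Convert to polar: |V_total| = 207 V, ∠V_total = 2.0°.

V_total = 207∠2.0° V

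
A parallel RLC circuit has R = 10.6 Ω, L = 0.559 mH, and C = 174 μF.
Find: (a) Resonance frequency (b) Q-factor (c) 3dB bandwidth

Step 1 — Resonance: ω₀ = 1/√(LC) = 1/√(0.000559·0.000174) = 3206 rad/s.
Step 2 — f₀ = ω₀/(2π) = 510.3 Hz.
Step 3 — Parallel Q: Q = R/(ω₀L) = 10.6/(3206·0.000559) = 5.914.
Step 4 — Bandwidth: Δω = ω₀/Q = 542.2 rad/s; BW = Δω/(2π) = 86.29 Hz.

(a) f₀ = 510.3 Hz  (b) Q = 5.914  (c) BW = 86.29 Hz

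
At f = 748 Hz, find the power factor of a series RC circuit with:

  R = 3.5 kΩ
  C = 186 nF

Step 1 — Angular frequency: ω = 2π·f = 2π·748 = 4700 rad/s.
Step 2 — Component impedances:
  R: Z = R = 3500 Ω
  C: Z = 1/(jωC) = -j/(ω·C) = 0 - j1144 Ω
Step 3 — Series combination: Z_total = R + C = 3500 - j1144 Ω = 3682∠-18.1° Ω.
Step 4 — Power factor: PF = cos(φ) = Re(Z)/|Z| = 3500/3682.2 = 0.9505.
Step 5 — Type: Im(Z) = -1144 ⇒ leading (phase φ = -18.1°).

PF = 0.9505 (leading, φ = -18.1°)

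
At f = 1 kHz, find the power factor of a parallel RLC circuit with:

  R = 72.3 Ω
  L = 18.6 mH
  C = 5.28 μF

Step 1 — Angular frequency: ω = 2π·f = 2π·1000 = 6283 rad/s.
Step 2 — Component impedances:
  R: Z = R = 72.3 Ω
  L: Z = jωL = j·6283·0.0186 = 0 + j116.9 Ω
  C: Z = 1/(jωC) = -j/(ω·C) = 0 - j30.14 Ω
Step 3 — Parallel combination: 1/Z_total = 1/R + 1/L + 1/C; Z_total = 17.35 - j30.87 Ω = 35.41∠-60.7° Ω.
Step 4 — Power factor: PF = cos(φ) = Re(Z)/|Z| = 17.346/35.414 = 0.4898.
Step 5 — Type: Im(Z) = -30.87 ⇒ leading (phase φ = -60.7°).

PF = 0.4898 (leading, φ = -60.7°)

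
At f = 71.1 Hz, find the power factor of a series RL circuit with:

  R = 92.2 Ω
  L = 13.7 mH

Step 1 — Angular frequency: ω = 2π·f = 2π·71.1 = 446.7 rad/s.
Step 2 — Component impedances:
  R: Z = R = 92.2 Ω
  L: Z = jωL = j·446.7·0.0137 = 0 + j6.12 Ω
Step 3 — Series combination: Z_total = R + L = 92.2 + j6.12 Ω = 92.4∠3.8° Ω.
Step 4 — Power factor: PF = cos(φ) = Re(Z)/|Z| = 92.2/92.4 = 0.9978.
Step 5 — Type: Im(Z) = 6.12 ⇒ lagging (phase φ = 3.8°).

PF = 0.9978 (lagging, φ = 3.8°)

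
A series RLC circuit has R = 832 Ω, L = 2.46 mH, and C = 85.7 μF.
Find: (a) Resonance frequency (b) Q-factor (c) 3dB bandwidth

Step 1 — Resonance condition Im(Z)=0 gives ω₀ = 1/√(LC).
Step 2 — ω₀ = 1/√(0.00246·8.57e-05) = 2178 rad/s.
Step 3 — f₀ = ω₀/(2π) = 346.6 Hz.
Step 4 — Series Q: Q = ω₀L/R = 2178·0.00246/832 = 0.00644.
Step 5 — 3dB bandwidth: Δω = ω₀/Q = 3.382e+05 rad/s; BW = Δω/(2π) = 5.383e+04 Hz.

(a) f₀ = 346.6 Hz  (b) Q = 0.00644  (c) BW = 5.383e+04 Hz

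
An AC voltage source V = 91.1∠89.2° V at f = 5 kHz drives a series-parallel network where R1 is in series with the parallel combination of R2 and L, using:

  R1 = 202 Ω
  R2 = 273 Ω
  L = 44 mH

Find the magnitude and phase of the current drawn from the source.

Step 1 — Angular frequency: ω = 2π·f = 2π·5000 = 3.142e+04 rad/s.
Step 2 — Component impedances:
  R1: Z = R = 202 Ω
  R2: Z = R = 273 Ω
  L: Z = jωL = j·3.142e+04·0.044 = 0 + j1382 Ω
Step 3 — Parallel branch: R2 || L = 1/(1/R2 + 1/L) = 262.8 + j51.89 Ω.
Step 4 — Series with R1: Z_total = R1 + (R2 || L) = 464.8 + j51.89 Ω = 467.6∠6.4° Ω.
Step 5 — Source phasor: V = 91.1∠89.2° V = 1.272 + j91.09 V.
Step 6 — Ohm's law: I = V / Z_total = (1.272 + j91.09) / (464.8 + j51.89) = 0.02432 + j0.1933 A.
Step 7 — Convert to polar: |I| = 0.1948 A, ∠I = 82.8°.

I = 0.1948∠82.8° A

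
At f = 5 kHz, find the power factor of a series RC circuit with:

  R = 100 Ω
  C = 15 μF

Step 1 — Angular frequency: ω = 2π·f = 2π·5000 = 3.142e+04 rad/s.
Step 2 — Component impedances:
  R: Z = R = 100 Ω
  C: Z = 1/(jωC) = -j/(ω·C) = 0 - j2.122 Ω
Step 3 — Series combination: Z_total = R + C = 100 - j2.122 Ω = 100∠-1.2° Ω.
Step 4 — Power factor: PF = cos(φ) = Re(Z)/|Z| = 100/100.02 = 0.9998.
Step 5 — Type: Im(Z) = -2.122 ⇒ leading (phase φ = -1.2°).

PF = 0.9998 (leading, φ = -1.2°)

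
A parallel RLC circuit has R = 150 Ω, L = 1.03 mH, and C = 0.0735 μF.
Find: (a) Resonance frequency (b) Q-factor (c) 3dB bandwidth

Step 1 — Resonance: ω₀ = 1/√(LC) = 1/√(0.00103·7.35e-08) = 1.149e+05 rad/s.
Step 2 — f₀ = ω₀/(2π) = 1.829e+04 Hz.
Step 3 — Parallel Q: Q = R/(ω₀L) = 150/(1.149e+05·0.00103) = 1.267.
Step 4 — Bandwidth: Δω = ω₀/Q = 9.07e+04 rad/s; BW = Δω/(2π) = 1.444e+04 Hz.

(a) f₀ = 1.829e+04 Hz  (b) Q = 1.267  (c) BW = 1.444e+04 Hz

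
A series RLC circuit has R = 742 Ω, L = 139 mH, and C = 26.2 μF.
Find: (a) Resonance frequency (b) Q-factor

Step 1 — Resonance condition Im(Z)=0 gives ω₀ = 1/√(LC).
Step 2 — ω₀ = 1/√(0.139·2.62e-05) = 524 rad/s.
Step 3 — f₀ = ω₀/(2π) = 83.4 Hz.
Step 4 — Series Q: Q = ω₀L/R = 524·0.139/742 = 0.09816.

(a) f₀ = 83.4 Hz  (b) Q = 0.09816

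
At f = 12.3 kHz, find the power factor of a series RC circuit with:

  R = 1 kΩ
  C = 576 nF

Step 1 — Angular frequency: ω = 2π·f = 2π·1.23e+04 = 7.728e+04 rad/s.
Step 2 — Component impedances:
  R: Z = R = 1000 Ω
  C: Z = 1/(jωC) = -j/(ω·C) = 0 - j22.46 Ω
Step 3 — Series combination: Z_total = R + C = 1000 - j22.46 Ω = 1000∠-1.3° Ω.
Step 4 — Power factor: PF = cos(φ) = Re(Z)/|Z| = 1000/1000.3 = 0.9997.
Step 5 — Type: Im(Z) = -22.46 ⇒ leading (phase φ = -1.3°).

PF = 0.9997 (leading, φ = -1.3°)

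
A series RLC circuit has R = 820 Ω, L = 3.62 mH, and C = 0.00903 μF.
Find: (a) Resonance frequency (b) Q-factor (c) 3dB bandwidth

Step 1 — Resonance: ω₀ = 1/√(LC) = 1/√(0.00362·9.03e-09) = 1.749e+05 rad/s.
Step 2 — f₀ = ω₀/(2π) = 2.784e+04 Hz.
Step 3 — Series Q: Q = ω₀L/R = 1.749e+05·0.00362/820 = 0.7721.
Step 4 — Bandwidth: Δω = ω₀/Q = 2.265e+05 rad/s; BW = Δω/(2π) = 3.605e+04 Hz.

(a) f₀ = 2.784e+04 Hz  (b) Q = 0.7721  (c) BW = 3.605e+04 Hz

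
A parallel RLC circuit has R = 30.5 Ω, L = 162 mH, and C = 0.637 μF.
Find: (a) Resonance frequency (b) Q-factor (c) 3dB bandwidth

Step 1 — Resonance: ω₀ = 1/√(LC) = 1/√(0.162·6.37e-07) = 3113 rad/s.
Step 2 — f₀ = ω₀/(2π) = 495.4 Hz.
Step 3 — Parallel Q: Q = R/(ω₀L) = 30.5/(3113·0.162) = 0.06048.
Step 4 — Bandwidth: Δω = ω₀/Q = 5.147e+04 rad/s; BW = Δω/(2π) = 8192 Hz.

(a) f₀ = 495.4 Hz  (b) Q = 0.06048  (c) BW = 8192 Hz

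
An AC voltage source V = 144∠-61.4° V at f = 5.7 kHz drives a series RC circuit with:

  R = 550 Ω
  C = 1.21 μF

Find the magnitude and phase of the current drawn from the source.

Step 1 — Angular frequency: ω = 2π·f = 2π·5700 = 3.581e+04 rad/s.
Step 2 — Component impedances:
  R: Z = R = 550 Ω
  C: Z = 1/(jωC) = -j/(ω·C) = 0 - j23.08 Ω
Step 3 — Series combination: Z_total = R + C = 550 - j23.08 Ω = 550.5∠-2.4° Ω.
Step 4 — Source phasor: V = 144∠-61.4° V = 68.93 - j126.4 V.
Step 5 — Ohm's law: I = V / Z_total = (68.93 - j126.4) / (550 - j23.08) = 0.1347 - j0.2242 A.
Step 6 — Convert to polar: |I| = 0.2616 A, ∠I = -59.0°.

I = 0.2616∠-59.0° A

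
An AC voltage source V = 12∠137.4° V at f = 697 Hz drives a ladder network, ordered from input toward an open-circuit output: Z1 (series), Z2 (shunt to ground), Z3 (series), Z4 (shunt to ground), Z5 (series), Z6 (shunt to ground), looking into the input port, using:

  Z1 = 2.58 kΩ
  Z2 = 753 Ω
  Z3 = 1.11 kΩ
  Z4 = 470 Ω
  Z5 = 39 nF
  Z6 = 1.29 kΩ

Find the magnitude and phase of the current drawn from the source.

Step 1 — Angular frequency: ω = 2π·f = 2π·697 = 4379 rad/s.
Step 2 — Component impedances:
  Z1: Z = R = 2580 Ω
  Z2: Z = R = 753 Ω
  Z3: Z = R = 1110 Ω
  Z4: Z = R = 470 Ω
  Z5: Z = 1/(jωC) = -j/(ω·C) = 0 - j5855 Ω
  Z6: Z = R = 1290 Ω
Step 3 — Ladder network (open output): work backward from the far end, alternating series and parallel combinations. Z_in = 3089 - j3.636 Ω = 3089∠-0.1° Ω.
Step 4 — Source phasor: V = 12∠137.4° V = -8.833 + j8.123 V.
Step 5 — Ohm's law: I = V / Z_total = (-8.833 + j8.123) / (3089 - j3.636) = -0.002863 + j0.002626 A.
Step 6 — Convert to polar: |I| = 0.003885 A, ∠I = 137.5°.

I = 0.003885∠137.5° A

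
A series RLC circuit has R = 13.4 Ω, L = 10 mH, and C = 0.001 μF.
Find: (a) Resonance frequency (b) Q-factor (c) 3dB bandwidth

Step 1 — Resonance condition Im(Z)=0 gives ω₀ = 1/√(LC).
Step 2 — ω₀ = 1/√(0.01·1e-09) = 3.162e+05 rad/s.
Step 3 — f₀ = ω₀/(2π) = 5.033e+04 Hz.
Step 4 — Series Q: Q = ω₀L/R = 3.162e+05·0.01/13.4 = 236.
Step 5 — 3dB bandwidth: Δω = ω₀/Q = 1340 rad/s; BW = Δω/(2π) = 213.3 Hz.

(a) f₀ = 5.033e+04 Hz  (b) Q = 236  (c) BW = 213.3 Hz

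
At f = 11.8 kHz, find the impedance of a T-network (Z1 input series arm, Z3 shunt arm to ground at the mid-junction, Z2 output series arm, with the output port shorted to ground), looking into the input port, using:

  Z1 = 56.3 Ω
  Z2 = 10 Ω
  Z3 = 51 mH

Step 1 — Angular frequency: ω = 2π·f = 2π·1.18e+04 = 7.414e+04 rad/s.
Step 2 — Component impedances:
  Z1: Z = R = 56.3 Ω
  Z2: Z = R = 10 Ω
  Z3: Z = jωL = j·7.414e+04·0.051 = 0 + j3781 Ω
Step 3 — With the output port shorted to ground, the output series arm Z2 runs from the junction to ground; the shunt arm Z3 also runs from the junction to ground. They appear in parallel: Z3 || Z2 = 10 + j0.02645 Ω.
Step 4 — Series with input arm Z1: Z_in = Z1 + (Z3 || Z2) = 66.3 + j0.02645 Ω = 66.3∠0.0° Ω.

Z = 66.3 + j0.02645 Ω = 66.3∠0.0° Ω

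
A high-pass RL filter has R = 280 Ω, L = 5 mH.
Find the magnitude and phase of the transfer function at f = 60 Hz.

Step 1 — Angular frequency: ω = 2π·60 = 377 rad/s.
Step 2 — Transfer function: H(jω) = jωL/(R + jωL).
Step 3 — Numerator jωL = j·1.885; denominator R + jωL = 280 + j1.885.
Step 4 — H = 4.532e-05 + j0.006732.
Step 5 — Magnitude: |H| = 0.006732 (-43.4 dB); phase: φ = 89.6°.

|H| = 0.006732 (-43.4 dB), φ = 89.6°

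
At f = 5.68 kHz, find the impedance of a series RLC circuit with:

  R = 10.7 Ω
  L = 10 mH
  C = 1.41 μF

Step 1 — Angular frequency: ω = 2π·f = 2π·5680 = 3.569e+04 rad/s.
Step 2 — Component impedances:
  R: Z = R = 10.7 Ω
  L: Z = jωL = j·3.569e+04·0.01 = 0 + j356.9 Ω
  C: Z = 1/(jωC) = -j/(ω·C) = 0 - j19.87 Ω
Step 3 — Series combination: Z_total = R + L + C = 10.7 + j337 Ω = 337.2∠88.2° Ω.

Z = 10.7 + j337 Ω = 337.2∠88.2° Ω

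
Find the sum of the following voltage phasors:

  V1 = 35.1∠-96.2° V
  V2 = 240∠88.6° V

Step 1 — Convert each phasor to rectangular form:
  V1 = 35.1·(cos(-96.2°) + j·sin(-96.2°)) = -3.791 - j34.89 V
  V2 = 240·(cos(88.6°) + j·sin(88.6°)) = 5.864 + j239.9 V
Step 2 — Sum components: V_total = 2.073 + j205 V.
Step 3 — Convert to polar: |V_total| = 205 V, ∠V_total = 89.4°.

V_total = 205∠89.4° V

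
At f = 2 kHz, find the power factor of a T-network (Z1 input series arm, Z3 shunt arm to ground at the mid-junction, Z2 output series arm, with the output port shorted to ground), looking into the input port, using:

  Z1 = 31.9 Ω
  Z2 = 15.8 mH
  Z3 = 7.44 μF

Step 1 — Angular frequency: ω = 2π·f = 2π·2000 = 1.257e+04 rad/s.
Step 2 — Component impedances:
  Z1: Z = R = 31.9 Ω
  Z2: Z = jωL = j·1.257e+04·0.0158 = 0 + j198.5 Ω
  Z3: Z = 1/(jωC) = -j/(ω·C) = 0 - j10.7 Ω
Step 3 — With the output port shorted to ground, the output series arm Z2 runs from the junction to ground; the shunt arm Z3 also runs from the junction to ground. They appear in parallel: Z3 || Z2 = 0 - j11.3 Ω.
Step 4 — Series with input arm Z1: Z_in = Z1 + (Z3 || Z2) = 31.9 - j11.3 Ω = 33.84∠-19.5° Ω.
Step 5 — Power factor: PF = cos(φ) = Re(Z)/|Z| = 31.9/33.844 = 0.9426.
Step 6 — Type: Im(Z) = -11.3 ⇒ leading (phase φ = -19.5°).

PF = 0.9426 (leading, φ = -19.5°)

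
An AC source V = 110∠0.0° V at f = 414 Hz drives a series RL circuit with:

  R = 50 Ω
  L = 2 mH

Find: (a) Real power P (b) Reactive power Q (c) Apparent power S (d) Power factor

Step 1 — Angular frequency: ω = 2π·f = 2π·414 = 2601 rad/s.
Step 2 — Component impedances:
  R: Z = R = 50 Ω
  L: Z = jωL = j·2601·0.002 = 0 + j5.202 Ω
Step 3 — Series combination: Z_total = R + L = 50 + j5.202 Ω = 50.27∠5.9° Ω.
Step 4 — Source phasor: V = 110∠0.0° V = 110 V.
Step 5 — Current: I = V / Z = 2.176 - j0.2265 A = 2.188∠-5.9° A.
Step 6 — Complex power: S = V·I* = 239.4 + j24.91 VA.
Step 7 — Real power: P = Re(S) = 239.4 W.
Step 8 — Reactive power: Q = Im(S) = 24.91 VAR.
Step 9 — Apparent power: |S| = 240.7 VA.
Step 10 — Power factor: PF = P/|S| = 0.9946 (lagging).

(a) P = 239.4 W  (b) Q = 24.91 VAR  (c) S = 240.7 VA  (d) PF = 0.9946 (lagging)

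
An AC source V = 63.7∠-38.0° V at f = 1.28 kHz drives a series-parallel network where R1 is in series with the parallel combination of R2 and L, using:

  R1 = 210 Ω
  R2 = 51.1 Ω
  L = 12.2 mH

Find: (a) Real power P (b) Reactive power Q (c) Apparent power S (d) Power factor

Step 1 — Angular frequency: ω = 2π·f = 2π·1280 = 8042 rad/s.
Step 2 — Component impedances:
  R1: Z = R = 210 Ω
  R2: Z = R = 51.1 Ω
  L: Z = jωL = j·8042·0.0122 = 0 + j98.12 Ω
Step 3 — Parallel branch: R2 || L = 1/(1/R2 + 1/L) = 40.2 + j20.93 Ω.
Step 4 — Series with R1: Z_total = R1 + (R2 || L) = 250.2 + j20.93 Ω = 251.1∠4.8° Ω.
Step 5 — Source phasor: V = 63.7∠-38.0° V = 50.2 - j39.22 V.
Step 6 — Current: I = V / Z = 0.1862 - j0.1723 A = 0.2537∠-42.8° A.
Step 7 — Complex power: S = V·I* = 16.11 + j1.348 VA.
Step 8 — Real power: P = Re(S) = 16.11 W.
Step 9 — Reactive power: Q = Im(S) = 1.348 VAR.
Step 10 — Apparent power: |S| = 16.16 VA.
Step 11 — Power factor: PF = P/|S| = 0.9965 (lagging).

(a) P = 16.11 W  (b) Q = 1.348 VAR  (c) S = 16.16 VA  (d) PF = 0.9965 (lagging)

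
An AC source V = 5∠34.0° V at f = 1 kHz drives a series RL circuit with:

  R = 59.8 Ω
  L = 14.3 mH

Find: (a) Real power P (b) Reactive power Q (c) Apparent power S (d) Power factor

Step 1 — Angular frequency: ω = 2π·f = 2π·1000 = 6283 rad/s.
Step 2 — Component impedances:
  R: Z = R = 59.8 Ω
  L: Z = jωL = j·6283·0.0143 = 0 + j89.85 Ω
Step 3 — Series combination: Z_total = R + L = 59.8 + j89.85 Ω = 107.9∠56.4° Ω.
Step 4 — Source phasor: V = 5∠34.0° V = 4.145 + j2.796 V.
Step 5 — Current: I = V / Z = 0.04284 - j0.01762 A = 0.04633∠-22.4° A.
Step 6 — Complex power: S = V·I* = 0.1283 + j0.1928 VA.
Step 7 — Real power: P = Re(S) = 0.1283 W.
Step 8 — Reactive power: Q = Im(S) = 0.1928 VAR.
Step 9 — Apparent power: |S| = 0.2316 VA.
Step 10 — Power factor: PF = P/|S| = 0.5541 (lagging).

(a) P = 0.1283 W  (b) Q = 0.1928 VAR  (c) S = 0.2316 VA  (d) PF = 0.5541 (lagging)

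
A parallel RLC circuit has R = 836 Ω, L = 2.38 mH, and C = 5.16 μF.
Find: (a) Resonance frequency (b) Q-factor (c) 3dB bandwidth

Step 1 — Resonance: ω₀ = 1/√(LC) = 1/√(0.00238·5.16e-06) = 9024 rad/s.
Step 2 — f₀ = ω₀/(2π) = 1436 Hz.
Step 3 — Parallel Q: Q = R/(ω₀L) = 836/(9024·0.00238) = 38.93.
Step 4 — Bandwidth: Δω = ω₀/Q = 231.8 rad/s; BW = Δω/(2π) = 36.89 Hz.

(a) f₀ = 1436 Hz  (b) Q = 38.93  (c) BW = 36.89 Hz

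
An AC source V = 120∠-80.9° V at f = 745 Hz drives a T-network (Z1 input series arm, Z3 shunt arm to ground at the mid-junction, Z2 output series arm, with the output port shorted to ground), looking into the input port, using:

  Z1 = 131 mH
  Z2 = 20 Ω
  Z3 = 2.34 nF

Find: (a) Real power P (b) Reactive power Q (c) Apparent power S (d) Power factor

Step 1 — Angular frequency: ω = 2π·f = 2π·745 = 4681 rad/s.
Step 2 — Component impedances:
  Z1: Z = jωL = j·4681·0.131 = 0 + j613.2 Ω
  Z2: Z = R = 20 Ω
  Z3: Z = 1/(jωC) = -j/(ω·C) = 0 - j9.13e+04 Ω
Step 3 — With the output port shorted to ground, the output series arm Z2 runs from the junction to ground; the shunt arm Z3 also runs from the junction to ground. They appear in parallel: Z3 || Z2 = 20 - j0.004381 Ω.
Step 4 — Series with input arm Z1: Z_in = Z1 + (Z3 || Z2) = 20 + j613.2 Ω = 613.5∠88.1° Ω.
Step 5 — Source phasor: V = 120∠-80.9° V = 18.98 - j118.5 V.
Step 6 — Current: I = V / Z = -0.192 - j0.03721 A = 0.1956∠-169.0° A.
Step 7 — Complex power: S = V·I* = 0.7651 + j23.46 VA.
Step 8 — Real power: P = Re(S) = 0.7651 W.
Step 9 — Reactive power: Q = Im(S) = 23.46 VAR.
Step 10 — Apparent power: |S| = 23.47 VA.
Step 11 — Power factor: PF = P/|S| = 0.0326 (lagging).

(a) P = 0.7651 W  (b) Q = 23.46 VAR  (c) S = 23.47 VA  (d) PF = 0.0326 (lagging)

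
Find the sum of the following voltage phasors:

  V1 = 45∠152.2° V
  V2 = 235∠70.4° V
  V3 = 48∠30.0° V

Step 1 — Convert each phasor to rectangular form:
  V1 = 45·(cos(152.2°) + j·sin(152.2°)) = -39.81 + j20.99 V
  V2 = 235·(cos(70.4°) + j·sin(70.4°)) = 78.83 + j221.4 V
  V3 = 48·(cos(30.0°) + j·sin(30.0°)) = 41.57 + j24 V
Step 2 — Sum components: V_total = 80.59 + j266.4 V.
Step 3 — Convert to polar: |V_total| = 278.3 V, ∠V_total = 73.2°.

V_total = 278.3∠73.2° V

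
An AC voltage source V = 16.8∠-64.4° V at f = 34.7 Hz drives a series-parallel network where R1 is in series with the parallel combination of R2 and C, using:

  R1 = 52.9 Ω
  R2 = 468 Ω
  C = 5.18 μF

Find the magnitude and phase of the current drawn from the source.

Step 1 — Angular frequency: ω = 2π·f = 2π·34.7 = 218 rad/s.
Step 2 — Component impedances:
  R1: Z = R = 52.9 Ω
  R2: Z = R = 468 Ω
  C: Z = 1/(jωC) = -j/(ω·C) = 0 - j885.4 Ω
Step 3 — Parallel branch: R2 || C = 1/(1/R2 + 1/C) = 365.8 - j193.3 Ω.
Step 4 — Series with R1: Z_total = R1 + (R2 || C) = 418.7 - j193.3 Ω = 461.2∠-24.8° Ω.
Step 5 — Source phasor: V = 16.8∠-64.4° V = 7.259 - j15.15 V.
Step 6 — Ohm's law: I = V / Z_total = (7.259 - j15.15) / (418.7 - j193.3) = 0.02806 - j0.02323 A.
Step 7 — Convert to polar: |I| = 0.03643 A, ∠I = -39.6°.

I = 0.03643∠-39.6° A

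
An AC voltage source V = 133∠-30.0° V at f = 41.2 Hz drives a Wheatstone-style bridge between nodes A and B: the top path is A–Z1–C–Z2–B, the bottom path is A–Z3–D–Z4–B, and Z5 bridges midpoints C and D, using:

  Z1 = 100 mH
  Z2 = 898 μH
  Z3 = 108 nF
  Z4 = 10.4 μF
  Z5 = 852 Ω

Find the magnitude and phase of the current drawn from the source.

Step 1 — Angular frequency: ω = 2π·f = 2π·41.2 = 258.9 rad/s.
Step 2 — Component impedances:
  Z1: Z = jωL = j·258.9·0.1 = 0 + j25.89 Ω
  Z2: Z = jωL = j·258.9·0.000898 = 0 + j0.2325 Ω
  Z3: Z = 1/(jωC) = -j/(ω·C) = 0 - j3.577e+04 Ω
  Z4: Z = 1/(jωC) = -j/(ω·C) = 0 - j371.4 Ω
  Z5: Z = R = 852 Ω
Step 3 — Bridge requires nodal analysis (the Z5 bridge couples midpoints C and D, so the two paths cannot be reduced to a simple series/parallel combination). Setting node B to ground and injecting 1 A at node A, the 3-node admittance system at A, C, D solves to V_A = Z_AB = 1.284e-06 + j26.14 Ω = 26.14∠90.0° Ω.
Step 4 — Source phasor: V = 133∠-30.0° V = 115.2 - j66.5 V.
Step 5 — Ohm's law: I = V / Z_total = (115.2 - j66.5) / (1.284e-06 + j26.14) = -2.544 - j4.407 A.
Step 6 — Convert to polar: |I| = 5.088 A, ∠I = -120.0°.

I = 5.088∠-120.0° A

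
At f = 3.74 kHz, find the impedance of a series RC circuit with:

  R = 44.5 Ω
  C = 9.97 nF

Step 1 — Angular frequency: ω = 2π·f = 2π·3740 = 2.35e+04 rad/s.
Step 2 — Component impedances:
  R: Z = R = 44.5 Ω
  C: Z = 1/(jωC) = -j/(ω·C) = 0 - j4268 Ω
Step 3 — Series combination: Z_total = R + C = 44.5 - j4268 Ω = 4269∠-89.4° Ω.

Z = 44.5 - j4268 Ω = 4269∠-89.4° Ω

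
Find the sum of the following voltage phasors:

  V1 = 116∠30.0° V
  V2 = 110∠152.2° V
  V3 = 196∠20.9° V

Step 1 — Convert each phasor to rectangular form:
  V1 = 116·(cos(30.0°) + j·sin(30.0°)) = 100.5 + j58 V
  V2 = 110·(cos(152.2°) + j·sin(152.2°)) = -97.3 + j51.3 V
  V3 = 196·(cos(20.9°) + j·sin(20.9°)) = 183.1 + j69.92 V
Step 2 — Sum components: V_total = 186.3 + j179.2 V.
Step 3 — Convert to polar: |V_total| = 258.5 V, ∠V_total = 43.9°.

V_total = 258.5∠43.9° V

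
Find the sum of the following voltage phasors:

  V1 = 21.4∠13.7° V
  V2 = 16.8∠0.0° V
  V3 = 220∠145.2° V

Step 1 — Convert each phasor to rectangular form:
  V1 = 21.4·(cos(13.7°) + j·sin(13.7°)) = 20.79 + j5.068 V
  V2 = 16.8·(cos(0.0°) + j·sin(0.0°)) = 16.8 V
  V3 = 220·(cos(145.2°) + j·sin(145.2°)) = -180.7 + j125.6 V
Step 2 — Sum components: V_total = -143.1 + j130.6 V.
Step 3 — Convert to polar: |V_total| = 193.7 V, ∠V_total = 137.6°.

V_total = 193.7∠137.6° V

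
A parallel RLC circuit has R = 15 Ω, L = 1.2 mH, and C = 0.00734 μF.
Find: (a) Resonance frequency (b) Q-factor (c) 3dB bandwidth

Step 1 — Resonance: ω₀ = 1/√(LC) = 1/√(0.0012·7.34e-09) = 3.369e+05 rad/s.
Step 2 — f₀ = ω₀/(2π) = 5.363e+04 Hz.
Step 3 — Parallel Q: Q = R/(ω₀L) = 15/(3.369e+05·0.0012) = 0.0371.
Step 4 — Bandwidth: Δω = ω₀/Q = 9.083e+06 rad/s; BW = Δω/(2π) = 1.446e+06 Hz.

(a) f₀ = 5.363e+04 Hz  (b) Q = 0.0371  (c) BW = 1.446e+06 Hz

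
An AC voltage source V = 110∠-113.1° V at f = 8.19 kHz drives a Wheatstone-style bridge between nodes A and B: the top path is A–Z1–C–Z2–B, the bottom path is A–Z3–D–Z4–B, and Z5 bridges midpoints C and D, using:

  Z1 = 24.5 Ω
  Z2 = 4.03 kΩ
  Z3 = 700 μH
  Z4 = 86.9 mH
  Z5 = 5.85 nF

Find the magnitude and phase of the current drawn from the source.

Step 1 — Angular frequency: ω = 2π·f = 2π·8190 = 5.146e+04 rad/s.
Step 2 — Component impedances:
  Z1: Z = R = 24.5 Ω
  Z2: Z = R = 4030 Ω
  Z3: Z = jωL = j·5.146e+04·0.0007 = 0 + j36.02 Ω
  Z4: Z = jωL = j·5.146e+04·0.0869 = 0 + j4472 Ω
  Z5: Z = 1/(jωC) = -j/(ω·C) = 0 - j3322 Ω
Step 3 — Bridge requires nodal analysis (the Z5 bridge couples midpoints C and D, so the two paths cannot be reduced to a simple series/parallel combination). Setting node B to ground and injecting 1 A at node A, the 3-node admittance system at A, C, D solves to V_A = Z_AB = 2241 + j2016 Ω = 3015∠42.0° Ω.
Step 4 — Source phasor: V = 110∠-113.1° V = -43.16 - j101.2 V.
Step 5 — Ohm's law: I = V / Z_total = (-43.16 - j101.2) / (2241 + j2016) = -0.03309 - j0.01538 A.
Step 6 — Convert to polar: |I| = 0.03649 A, ∠I = -155.1°.

I = 0.03649∠-155.1° A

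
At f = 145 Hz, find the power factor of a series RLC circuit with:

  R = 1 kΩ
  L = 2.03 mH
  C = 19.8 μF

Step 1 — Angular frequency: ω = 2π·f = 2π·145 = 911.1 rad/s.
Step 2 — Component impedances:
  R: Z = R = 1000 Ω
  L: Z = jωL = j·911.1·0.00203 = 0 + j1.849 Ω
  C: Z = 1/(jωC) = -j/(ω·C) = 0 - j55.44 Ω
Step 3 — Series combination: Z_total = R + L + C = 1000 - j53.59 Ω = 1001∠-3.1° Ω.
Step 4 — Power factor: PF = cos(φ) = Re(Z)/|Z| = 1000/1001.4 = 0.9986.
Step 5 — Type: Im(Z) = -53.59 ⇒ leading (phase φ = -3.1°).

PF = 0.9986 (leading, φ = -3.1°)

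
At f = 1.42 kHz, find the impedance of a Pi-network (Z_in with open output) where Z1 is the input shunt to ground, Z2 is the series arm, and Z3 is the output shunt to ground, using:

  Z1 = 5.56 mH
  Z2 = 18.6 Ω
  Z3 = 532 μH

Step 1 — Angular frequency: ω = 2π·f = 2π·1420 = 8922 rad/s.
Step 2 — Component impedances:
  Z1: Z = jωL = j·8922·0.00556 = 0 + j49.61 Ω
  Z2: Z = R = 18.6 Ω
  Z3: Z = jωL = j·8922·0.000532 = 0 + j4.747 Ω
Step 3 — With open output, the series arm Z2 and the output shunt Z3 appear in series to ground: Z2 + Z3 = 18.6 + j4.747 Ω.
Step 4 — Parallel with input shunt Z1: Z_in = Z1 || (Z2 + Z3) = 13.87 + j9.078 Ω = 16.58∠33.2° Ω.

Z = 13.87 + j9.078 Ω = 16.58∠33.2° Ω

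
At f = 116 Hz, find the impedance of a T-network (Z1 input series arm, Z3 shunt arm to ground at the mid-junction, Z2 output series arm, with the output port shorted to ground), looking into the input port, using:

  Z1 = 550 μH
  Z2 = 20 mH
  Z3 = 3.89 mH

Step 1 — Angular frequency: ω = 2π·f = 2π·116 = 728.8 rad/s.
Step 2 — Component impedances:
  Z1: Z = jωL = j·728.8·0.00055 = 0 + j0.4009 Ω
  Z2: Z = jωL = j·728.8·0.02 = 0 + j14.58 Ω
  Z3: Z = jωL = j·728.8·0.00389 = 0 + j2.835 Ω
Step 3 — With the output port shorted to ground, the output series arm Z2 runs from the junction to ground; the shunt arm Z3 also runs from the junction to ground. They appear in parallel: Z3 || Z2 = 0 + j2.374 Ω.
Step 4 — Series with input arm Z1: Z_in = Z1 + (Z3 || Z2) = 0 + j2.774 Ω = 2.774∠90.0° Ω.

Z = 0 + j2.774 Ω = 2.774∠90.0° Ω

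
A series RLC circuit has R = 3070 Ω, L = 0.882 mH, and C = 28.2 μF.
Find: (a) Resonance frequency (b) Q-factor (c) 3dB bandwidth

Step 1 — Resonance: ω₀ = 1/√(LC) = 1/√(0.000882·2.82e-05) = 6341 rad/s.
Step 2 — f₀ = ω₀/(2π) = 1009 Hz.
Step 3 — Series Q: Q = ω₀L/R = 6341·0.000882/3070 = 0.001822.
Step 4 — Bandwidth: Δω = ω₀/Q = 3.481e+06 rad/s; BW = Δω/(2π) = 5.54e+05 Hz.

(a) f₀ = 1009 Hz  (b) Q = 0.001822  (c) BW = 5.54e+05 Hz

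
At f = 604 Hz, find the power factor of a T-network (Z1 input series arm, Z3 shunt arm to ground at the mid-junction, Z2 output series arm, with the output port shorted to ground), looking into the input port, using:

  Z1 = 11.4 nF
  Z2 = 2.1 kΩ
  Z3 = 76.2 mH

Step 1 — Angular frequency: ω = 2π·f = 2π·604 = 3795 rad/s.
Step 2 — Component impedances:
  Z1: Z = 1/(jωC) = -j/(ω·C) = 0 - j2.311e+04 Ω
  Z2: Z = R = 2100 Ω
  Z3: Z = jωL = j·3795·0.0762 = 0 + j289.2 Ω
Step 3 — With the output port shorted to ground, the output series arm Z2 runs from the junction to ground; the shunt arm Z3 also runs from the junction to ground. They appear in parallel: Z3 || Z2 = 39.08 + j283.8 Ω.
Step 4 — Series with input arm Z1: Z_in = Z1 + (Z3 || Z2) = 39.08 - j2.283e+04 Ω = 2.283e+04∠-89.9° Ω.
Step 5 — Power factor: PF = cos(φ) = Re(Z)/|Z| = 39.08/2.283e+04 = 0.001712.
Step 6 — Type: Im(Z) = -2.283e+04 ⇒ leading (phase φ = -89.9°).

PF = 0.001712 (leading, φ = -89.9°)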